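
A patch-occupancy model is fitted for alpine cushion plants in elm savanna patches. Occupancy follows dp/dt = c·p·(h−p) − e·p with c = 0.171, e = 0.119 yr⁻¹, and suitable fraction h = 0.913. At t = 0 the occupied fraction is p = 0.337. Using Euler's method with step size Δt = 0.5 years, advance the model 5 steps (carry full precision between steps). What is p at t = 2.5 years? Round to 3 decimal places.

0.321

Update rule: p ← p + [c·p·(h−p) − e·p]·Δt with Δt = 0.5.
p: 0.33700 → 0.33355  (Δp = -0.00345)
p: 0.33355 → 0.33022  (Δp = -0.00332)
p: 0.33022 → 0.32703  (Δp = -0.00319)
p: 0.32703 → 0.32396  (Δp = -0.00307)
p: 0.32396 → 0.32100  (Δp = -0.00296)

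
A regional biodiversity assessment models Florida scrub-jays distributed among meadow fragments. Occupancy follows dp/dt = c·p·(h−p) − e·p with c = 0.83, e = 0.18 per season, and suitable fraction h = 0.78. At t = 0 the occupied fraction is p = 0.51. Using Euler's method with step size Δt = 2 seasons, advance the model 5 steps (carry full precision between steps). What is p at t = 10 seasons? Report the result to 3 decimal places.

0.563

Update rule: p ← p + [c·p·(h−p) − e·p]·Δt with Δt = 2.
  1  |  dp/dt·Δt = +0.044982  |  p_1 = 0.554982
  2  |  dp/dt·Δt = +0.007509  |  p_2 = 0.562491
  3  |  dp/dt·Δt = +0.000599  |  p_3 = 0.563090
  4  |  dp/dt·Δt = +0.000040  |  p_4 = 0.563130
  5  |  dp/dt·Δt = +0.000003  |  p_5 = 0.563132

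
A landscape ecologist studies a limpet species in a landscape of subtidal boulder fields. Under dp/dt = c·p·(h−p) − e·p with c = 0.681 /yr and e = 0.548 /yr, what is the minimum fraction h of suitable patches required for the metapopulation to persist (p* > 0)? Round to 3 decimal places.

0.805

p* = h − e/c is positive only when h > e/c.
h_min = e/c = 0.548/0.681 = 0.8047.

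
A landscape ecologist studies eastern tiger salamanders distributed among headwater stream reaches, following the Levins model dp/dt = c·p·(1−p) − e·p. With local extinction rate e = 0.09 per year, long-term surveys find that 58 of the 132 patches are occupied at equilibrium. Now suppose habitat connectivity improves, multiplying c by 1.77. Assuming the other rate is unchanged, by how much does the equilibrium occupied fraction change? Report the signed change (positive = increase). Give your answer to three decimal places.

Observed p* = 58/132 = 0.43939.
Balance c(1−p*) = e gives c = e/(1 − 0.43939) = 0.09/0.56061 = 0.16054.
New p* = 1 − e/c = 1 − 0.09000/0.28416 = 0.68328.
Δp* = 0.68328 − 0.43939 = +0.24389.

0.244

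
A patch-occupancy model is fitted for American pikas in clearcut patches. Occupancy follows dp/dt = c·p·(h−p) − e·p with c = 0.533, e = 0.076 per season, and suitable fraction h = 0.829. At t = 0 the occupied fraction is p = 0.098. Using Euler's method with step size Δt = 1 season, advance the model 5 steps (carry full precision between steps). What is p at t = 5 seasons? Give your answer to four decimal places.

0.3267

Update rule: p ← p + [c·p·(h−p) − e·p]·Δt with Δt = 1.
t = 1: p = 0.09800 + (+0.03074) = 0.12874
t = 2: p = 0.12874 + (+0.03827) = 0.16700
t = 3: p = 0.16700 + (+0.04623) = 0.21323
t = 4: p = 0.21323 + (+0.05378) = 0.26701
t = 5: p = 0.26701 + (+0.05969) = 0.32670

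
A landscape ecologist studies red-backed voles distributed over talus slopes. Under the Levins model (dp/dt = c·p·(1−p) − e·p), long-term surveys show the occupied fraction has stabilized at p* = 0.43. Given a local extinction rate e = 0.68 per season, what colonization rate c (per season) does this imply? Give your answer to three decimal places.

At equilibrium c(1−p*) = e, so c = e/(1−p*).
c = 0.68/(1 − 0.43) = 0.68/0.5700 = 1.1930.

1.193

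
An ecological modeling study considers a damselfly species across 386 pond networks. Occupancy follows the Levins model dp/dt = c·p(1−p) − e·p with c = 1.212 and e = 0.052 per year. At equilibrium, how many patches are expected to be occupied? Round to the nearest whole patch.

p* = 1 − e/c = 1 − 0.052/1.212 = 0.9571.
Expected occupied patches = N × p* = 386 × 0.9571 = 369.44 ≈ 369.

369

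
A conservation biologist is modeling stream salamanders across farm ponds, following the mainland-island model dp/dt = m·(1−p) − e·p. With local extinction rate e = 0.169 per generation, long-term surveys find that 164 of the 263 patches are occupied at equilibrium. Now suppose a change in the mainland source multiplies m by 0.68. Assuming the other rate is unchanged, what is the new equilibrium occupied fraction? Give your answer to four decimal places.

0.5297

Observed p* = 164/263 = 0.62357.
Balance m(1−p*) = e·p* gives m = e·p*/(1−p*) = 0.169×0.62357/0.37643 = 0.27995.
New p* = m/(m+e) = 0.19037/(0.19037+0.16900) = 0.52973.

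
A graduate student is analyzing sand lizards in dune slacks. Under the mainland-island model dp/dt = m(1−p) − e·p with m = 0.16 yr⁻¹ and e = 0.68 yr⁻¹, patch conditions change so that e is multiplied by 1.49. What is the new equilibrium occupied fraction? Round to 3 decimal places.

0.136

Before: p* = 0.16/(0.16+0.68) = 0.1905.
After: m = 0.16, e = 1.0132; p* = 0.16/1.1732 = 0.1364.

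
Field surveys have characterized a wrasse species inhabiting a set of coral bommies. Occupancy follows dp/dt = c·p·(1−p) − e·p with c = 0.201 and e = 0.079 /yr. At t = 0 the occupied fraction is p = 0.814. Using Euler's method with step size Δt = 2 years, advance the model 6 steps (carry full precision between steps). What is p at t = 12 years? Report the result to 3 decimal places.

0.635

Update rule: p ← p + [c·p·(1−p) − e·p]·Δt with Δt = 2.
  1  |  dp/dt·Δt = -0.067748  |  p_1 = 0.746252
  2  |  dp/dt·Δt = -0.041785  |  p_2 = 0.704467
  3  |  dp/dt·Δt = -0.027612  |  p_3 = 0.676855
  4  |  dp/dt·Δt = -0.019017  |  p_4 = 0.657838
  5  |  dp/dt·Δt = -0.013453  |  p_5 = 0.644385
  6  |  dp/dt·Δt = -0.009693  |  p_6 = 0.634692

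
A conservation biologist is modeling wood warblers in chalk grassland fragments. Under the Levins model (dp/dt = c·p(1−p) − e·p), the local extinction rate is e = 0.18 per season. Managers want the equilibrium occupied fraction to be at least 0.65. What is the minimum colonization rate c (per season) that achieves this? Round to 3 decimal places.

0.514

p* = 1 − e/c ≥ 0.65 requires e/c ≤ 0.3500, i.e. c ≥ e/0.3500.
c_min = 0.18/0.3500 = 0.5143.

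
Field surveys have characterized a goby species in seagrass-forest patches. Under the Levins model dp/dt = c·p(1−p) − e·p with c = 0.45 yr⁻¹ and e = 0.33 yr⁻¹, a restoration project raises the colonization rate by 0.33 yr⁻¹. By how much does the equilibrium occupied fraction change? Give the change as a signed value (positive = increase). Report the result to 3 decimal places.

Before: p* = 1 − 0.33/0.45 = 0.2667.
After the change, c = 0.78, e = 0.33, so p* = 1 − 0.33/0.78 = 0.5769.
Δp* = 0.5769 − 0.2667 = +0.3103.

0.310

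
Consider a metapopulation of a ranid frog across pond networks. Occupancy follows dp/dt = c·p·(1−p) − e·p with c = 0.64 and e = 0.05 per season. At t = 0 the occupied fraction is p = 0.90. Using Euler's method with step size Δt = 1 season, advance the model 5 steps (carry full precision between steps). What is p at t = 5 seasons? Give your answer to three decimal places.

0.922

Update rule: p ← p + [c·p·(1−p) − e·p]·Δt with Δt = 1.
t = 1: p = 0.90000 + (+0.01260) = 0.91260
t = 2: p = 0.91260 + (+0.00542) = 0.91802
t = 3: p = 0.91802 + (+0.00227) = 0.92028
t = 4: p = 0.92028 + (+0.00094) = 0.92122
t = 5: p = 0.92122 + (+0.00039) = 0.92161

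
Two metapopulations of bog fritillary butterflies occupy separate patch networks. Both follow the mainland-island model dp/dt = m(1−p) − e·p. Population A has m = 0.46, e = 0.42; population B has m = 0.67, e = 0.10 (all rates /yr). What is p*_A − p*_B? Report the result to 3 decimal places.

A: p*_A = m/(m+e) = 0.46/0.8800 = 0.5227.
B: p*_B = 0.67/0.7700 = 0.8701.
p*_A − p*_B = 0.5227 − 0.8701 = -0.3474.

-0.347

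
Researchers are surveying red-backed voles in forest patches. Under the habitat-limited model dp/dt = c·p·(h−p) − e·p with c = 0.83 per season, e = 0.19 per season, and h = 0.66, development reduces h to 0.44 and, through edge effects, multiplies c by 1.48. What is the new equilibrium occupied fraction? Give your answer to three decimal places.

0.285

Before: p* = h − e/c = 0.66 − 0.19/0.83 = 0.66 − 0.2289 = 0.4311.
After: c = 1.2284, e = 0.19, h = 0.44; p* = 0.44 − 0.19/1.2284 = 0.2853.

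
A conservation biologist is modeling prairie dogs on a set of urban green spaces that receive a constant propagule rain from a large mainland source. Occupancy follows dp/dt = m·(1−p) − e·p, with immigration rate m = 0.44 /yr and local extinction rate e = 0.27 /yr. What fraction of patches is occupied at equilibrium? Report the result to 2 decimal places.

At equilibrium the propagule rain into empty patches balances local extinction: m(1−p*) = e·p*.
p* = m/(m+e) = 0.44/(0.44+0.27) = 0.44/0.7100 = 0.6197.

0.62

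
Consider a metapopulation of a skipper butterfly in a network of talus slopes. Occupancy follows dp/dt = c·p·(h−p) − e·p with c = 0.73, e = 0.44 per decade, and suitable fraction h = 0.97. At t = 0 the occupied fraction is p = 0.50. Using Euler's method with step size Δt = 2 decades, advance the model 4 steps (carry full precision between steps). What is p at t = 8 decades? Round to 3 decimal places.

Update rule: p ← p + [c·p·(h−p) − e·p]·Δt with Δt = 2.
step 1: Δp = -0.09690, p = 0.40310
step 2: Δp = -0.02109, p = 0.38201
step 3: Δp = -0.00822, p = 0.37378
step 4: Δp = -0.00356, p = 0.37022

0.370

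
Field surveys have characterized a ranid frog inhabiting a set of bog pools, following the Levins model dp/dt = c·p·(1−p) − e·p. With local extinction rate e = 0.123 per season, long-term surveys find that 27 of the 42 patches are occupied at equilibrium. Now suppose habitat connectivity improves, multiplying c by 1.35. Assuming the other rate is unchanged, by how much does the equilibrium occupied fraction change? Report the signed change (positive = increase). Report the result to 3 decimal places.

0.093

Observed p* = 27/42 = 0.64286.
Balance c(1−p*) = e gives c = e/(1 − 0.64286) = 0.123/0.35714 = 0.34440.
New p* = 1 − e/c = 1 − 0.12300/0.46494 = 0.73545.
Δp* = 0.73545 − 0.64286 = +0.09259.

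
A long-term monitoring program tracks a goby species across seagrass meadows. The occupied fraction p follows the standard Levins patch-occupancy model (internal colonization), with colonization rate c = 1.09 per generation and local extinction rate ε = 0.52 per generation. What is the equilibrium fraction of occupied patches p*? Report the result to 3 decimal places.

At equilibrium, colonization balances extinction: c·p*·(1−p*) = ε·p*.
So p* = 1 − ε/c = 1 − 0.52/1.09 = 1 − 0.4771 = 0.5229.

0.523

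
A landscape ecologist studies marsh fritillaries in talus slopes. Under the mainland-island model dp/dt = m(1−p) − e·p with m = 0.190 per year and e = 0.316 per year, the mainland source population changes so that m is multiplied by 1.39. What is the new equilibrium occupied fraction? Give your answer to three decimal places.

Before: p* = 0.190/(0.190+0.316) = 0.3755.
After: m = 0.2641, e = 0.316; p* = 0.2641/0.5801 = 0.4553.

0.455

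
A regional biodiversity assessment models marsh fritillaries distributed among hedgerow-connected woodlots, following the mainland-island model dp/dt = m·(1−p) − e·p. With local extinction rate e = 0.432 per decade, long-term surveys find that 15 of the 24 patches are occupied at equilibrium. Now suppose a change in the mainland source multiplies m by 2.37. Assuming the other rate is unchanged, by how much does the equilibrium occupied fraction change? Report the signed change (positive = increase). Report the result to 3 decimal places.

Observed p* = 15/24 = 0.62500.
Balance m(1−p*) = e·p* gives m = e·p*/(1−p*) = 0.432×0.62500/0.37500 = 0.72000.
New p* = m/(m+e) = 1.70640/(1.70640+0.43200) = 0.79798.
Δp* = 0.79798 − 0.62500 = +0.17298.

0.173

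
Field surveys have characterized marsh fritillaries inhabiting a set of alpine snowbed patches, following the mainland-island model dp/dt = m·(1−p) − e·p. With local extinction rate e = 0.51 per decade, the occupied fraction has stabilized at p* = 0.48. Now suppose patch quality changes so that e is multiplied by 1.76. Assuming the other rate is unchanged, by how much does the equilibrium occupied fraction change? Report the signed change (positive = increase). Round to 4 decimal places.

-0.1360

Balance m(1−p*) = e·p* gives m = e·p*/(1−p*) = 0.51×0.48000/0.52000 = 0.47077.
New p* = m/(m+e) = 0.47077/(0.47077+0.89760) = 0.34404.
Δp* = 0.34404 − 0.48000 = -0.13596.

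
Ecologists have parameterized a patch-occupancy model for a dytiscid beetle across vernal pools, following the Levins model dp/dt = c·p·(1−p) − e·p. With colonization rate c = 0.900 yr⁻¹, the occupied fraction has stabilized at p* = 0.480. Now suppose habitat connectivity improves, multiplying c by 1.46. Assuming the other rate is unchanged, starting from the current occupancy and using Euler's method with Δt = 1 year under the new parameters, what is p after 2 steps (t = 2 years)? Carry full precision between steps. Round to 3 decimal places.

0.630

Balance c(1−p*) = e gives e = 0.900×(1 − 0.48000) = 0.46800.
Starting from p₀ = 0.48000; update p ← p + (dp/dt)·Δt with the new parameters.
  1  |  dp/dt·Δt = +0.103334  |  p_1 = 0.583334
  2  |  dp/dt·Δt = +0.046374  |  p_2 = 0.629709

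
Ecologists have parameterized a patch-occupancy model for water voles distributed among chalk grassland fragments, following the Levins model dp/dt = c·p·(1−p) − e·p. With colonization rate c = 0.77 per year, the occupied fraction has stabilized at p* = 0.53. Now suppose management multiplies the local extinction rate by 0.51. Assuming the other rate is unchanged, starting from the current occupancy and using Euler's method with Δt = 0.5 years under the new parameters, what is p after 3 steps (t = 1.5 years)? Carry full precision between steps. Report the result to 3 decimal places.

0.652

Balance c(1−p*) = e gives e = 0.77×(1 − 0.53000) = 0.36190.
Starting from p₀ = 0.53000; update p ← p + (dp/dt)·Δt with the new parameters.
p: 0.53000 → 0.57699  (Δp = +0.04699)
p: 0.57699 → 0.61771  (Δp = +0.04072)
p: 0.61771 → 0.65162  (Δp = +0.03391)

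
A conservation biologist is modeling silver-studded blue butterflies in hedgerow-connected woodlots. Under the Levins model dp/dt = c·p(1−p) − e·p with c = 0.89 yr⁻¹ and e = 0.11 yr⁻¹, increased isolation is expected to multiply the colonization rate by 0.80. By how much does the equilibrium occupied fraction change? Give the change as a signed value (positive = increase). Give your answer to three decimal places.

-0.031

Before: p* = 1 − 0.11/0.89 = 0.8764.
After the change, c = 0.712, e = 0.11, so p* = 1 − 0.11/0.712 = 0.8455.
Δp* = 0.8455 − 0.8764 = -0.0309.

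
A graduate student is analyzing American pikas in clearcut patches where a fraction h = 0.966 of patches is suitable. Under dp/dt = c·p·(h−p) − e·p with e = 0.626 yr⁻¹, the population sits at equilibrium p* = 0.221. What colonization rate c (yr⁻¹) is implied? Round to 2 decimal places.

At equilibrium c(h−p*) = e, so c = e/(h−p*).
c = 0.626/(0.966 − 0.221) = 0.626/0.7450 = 0.8403.

0.84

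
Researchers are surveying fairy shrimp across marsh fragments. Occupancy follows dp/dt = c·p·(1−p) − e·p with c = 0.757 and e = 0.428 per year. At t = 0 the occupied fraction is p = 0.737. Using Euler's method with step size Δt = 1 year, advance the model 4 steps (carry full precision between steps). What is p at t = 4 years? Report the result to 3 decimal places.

Update rule: p ← p + [c·p·(1−p) − e·p]·Δt with Δt = 1.
p: 0.73700 → 0.56829  (Δp = -0.16871)
p: 0.56829 → 0.51078  (Δp = -0.05751)
p: 0.51078 → 0.48133  (Δp = -0.02945)
p: 0.48133 → 0.46431  (Δp = -0.01702)

0.464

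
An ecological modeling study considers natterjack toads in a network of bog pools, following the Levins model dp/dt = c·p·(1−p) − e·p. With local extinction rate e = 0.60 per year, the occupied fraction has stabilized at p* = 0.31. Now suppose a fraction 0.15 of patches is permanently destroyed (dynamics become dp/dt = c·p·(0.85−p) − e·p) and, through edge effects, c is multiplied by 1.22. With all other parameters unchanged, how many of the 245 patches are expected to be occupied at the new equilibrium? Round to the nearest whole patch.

70

Balance c(1−p*) = e gives c = e/(1 − 0.31000) = 0.60/0.69000 = 0.86957.
New p* = 0.85 − e/c = 0.85 − 0.60000/1.06088 = 0.28443.
Expected occupied = 245 × 0.28443 = 69.69 ≈ 70.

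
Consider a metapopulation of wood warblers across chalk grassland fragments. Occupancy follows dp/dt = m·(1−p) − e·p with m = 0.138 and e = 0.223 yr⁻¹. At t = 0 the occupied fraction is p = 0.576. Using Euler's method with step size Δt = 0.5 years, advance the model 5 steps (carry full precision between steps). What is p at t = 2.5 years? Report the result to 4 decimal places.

0.4539

Update rule: p ← p + [m·(1−p) − e·p]·Δt with Δt = 0.5.
step 1: Δp = -0.03497, p = 0.54103
step 2: Δp = -0.02866, p = 0.51238
step 3: Δp = -0.02348, p = 0.48889
step 4: Δp = -0.01924, p = 0.46965
step 5: Δp = -0.01577, p = 0.45388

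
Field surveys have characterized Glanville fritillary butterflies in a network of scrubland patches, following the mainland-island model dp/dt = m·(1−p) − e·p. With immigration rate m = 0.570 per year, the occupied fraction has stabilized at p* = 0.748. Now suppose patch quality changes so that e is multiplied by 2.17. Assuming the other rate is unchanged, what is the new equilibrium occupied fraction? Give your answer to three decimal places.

Balance m(1−p*) = e·p* gives e = m(1−p*)/p* = 0.570×0.25200/0.74800 = 0.19203.
New p* = m/(m+e) = 0.57000/(0.57000+0.41671) = 0.57768.

0.578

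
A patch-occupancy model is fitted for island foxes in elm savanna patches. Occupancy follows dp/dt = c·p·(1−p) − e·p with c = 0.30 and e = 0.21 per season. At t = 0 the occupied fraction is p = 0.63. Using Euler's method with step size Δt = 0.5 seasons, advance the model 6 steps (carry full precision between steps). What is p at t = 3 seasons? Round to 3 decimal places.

0.494

Update rule: p ← p + [c·p·(1−p) − e·p]·Δt with Δt = 0.5.
t = 0.5: p = 0.63000 + (-0.03118) = 0.59881
t = 1: p = 0.59881 + (-0.02684) = 0.57197
t = 1.5: p = 0.57197 + (-0.02333) = 0.54864
t = 2: p = 0.54864 + (-0.02046) = 0.52818
t = 2.5: p = 0.52818 + (-0.01808) = 0.51010
t = 3: p = 0.51010 + (-0.01608) = 0.49402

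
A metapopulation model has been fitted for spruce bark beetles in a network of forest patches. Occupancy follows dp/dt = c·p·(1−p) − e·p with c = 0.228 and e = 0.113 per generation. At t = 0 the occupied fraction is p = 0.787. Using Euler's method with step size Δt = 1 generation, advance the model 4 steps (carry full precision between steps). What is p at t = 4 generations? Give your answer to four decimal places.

Update rule: p ← p + [c·p·(1−p) − e·p]·Δt with Δt = 1.
t = 1: p = 0.78700 + (-0.05071) = 0.73629
t = 2: p = 0.73629 + (-0.03893) = 0.69736
t = 3: p = 0.69736 + (-0.03068) = 0.66668
t = 4: p = 0.66668 + (-0.02467) = 0.64201

0.6420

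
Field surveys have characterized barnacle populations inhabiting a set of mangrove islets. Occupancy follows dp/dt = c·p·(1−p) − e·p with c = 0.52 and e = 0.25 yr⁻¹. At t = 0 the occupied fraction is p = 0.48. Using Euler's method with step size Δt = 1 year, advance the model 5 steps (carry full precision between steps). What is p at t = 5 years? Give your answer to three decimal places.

Update rule: p ← p + [c·p·(1−p) − e·p]·Δt with Δt = 1.
step 1: Δp = +0.00979, p = 0.48979
step 2: Δp = +0.00750, p = 0.49729
step 3: Δp = +0.00567, p = 0.50296
step 4: Δp = +0.00425, p = 0.50722
step 5: Δp = +0.00317, p = 0.51039

0.510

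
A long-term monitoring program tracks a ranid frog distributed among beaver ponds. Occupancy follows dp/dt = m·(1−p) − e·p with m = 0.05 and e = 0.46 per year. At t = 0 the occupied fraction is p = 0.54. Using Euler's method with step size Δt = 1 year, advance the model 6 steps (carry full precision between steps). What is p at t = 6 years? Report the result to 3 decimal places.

0.104

Update rule: p ← p + [m·(1−p) − e·p]·Δt with Δt = 1.
  1  |  dp/dt·Δt = -0.225400  |  p_1 = 0.314600
  2  |  dp/dt·Δt = -0.110446  |  p_2 = 0.204154
  3  |  dp/dt·Δt = -0.054119  |  p_3 = 0.150035
  4  |  dp/dt·Δt = -0.026518  |  p_4 = 0.123517
  5  |  dp/dt·Δt = -0.012994  |  p_5 = 0.110524
  6  |  dp/dt·Δt = -0.006367  |  p_6 = 0.104157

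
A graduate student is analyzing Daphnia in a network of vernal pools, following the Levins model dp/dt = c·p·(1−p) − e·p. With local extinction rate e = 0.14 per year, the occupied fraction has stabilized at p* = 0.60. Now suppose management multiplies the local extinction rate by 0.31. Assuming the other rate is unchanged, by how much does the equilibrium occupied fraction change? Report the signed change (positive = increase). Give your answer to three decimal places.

0.276

Balance c(1−p*) = e gives c = e/(1 − 0.60000) = 0.14/0.40000 = 0.35000.
New p* = 1 − e/c = 1 − 0.04340/0.35000 = 0.87600.
Δp* = 0.87600 − 0.60000 = +0.27600.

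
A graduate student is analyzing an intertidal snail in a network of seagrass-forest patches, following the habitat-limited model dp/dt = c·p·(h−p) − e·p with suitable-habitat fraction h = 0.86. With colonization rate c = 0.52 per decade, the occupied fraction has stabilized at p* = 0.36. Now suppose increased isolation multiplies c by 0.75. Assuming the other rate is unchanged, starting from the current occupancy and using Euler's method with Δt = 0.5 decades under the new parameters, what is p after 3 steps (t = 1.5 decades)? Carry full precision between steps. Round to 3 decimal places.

0.328

Balance c(h−p*) = e gives e = 0.52×(0.86 − 0.36000) = 0.26000.
Starting from p₀ = 0.36000; update p ← p + (dp/dt)·Δt with the new parameters.
  1  |  dp/dt·Δt = -0.011700  |  p_1 = 0.348300
  2  |  dp/dt·Δt = -0.010525  |  p_2 = 0.337775
  3  |  dp/dt·Δt = -0.009514  |  p_3 = 0.328261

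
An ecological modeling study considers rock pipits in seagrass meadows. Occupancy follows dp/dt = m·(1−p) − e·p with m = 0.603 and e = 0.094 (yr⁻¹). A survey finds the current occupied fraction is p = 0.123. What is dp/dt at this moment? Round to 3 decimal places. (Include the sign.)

0.517

Colonization term: m·(1−p) = 0.603×0.8770 = 0.52883.
Extinction term: e·p = 0.01156.
dp/dt = 0.52883 − 0.01156 = 0.51727.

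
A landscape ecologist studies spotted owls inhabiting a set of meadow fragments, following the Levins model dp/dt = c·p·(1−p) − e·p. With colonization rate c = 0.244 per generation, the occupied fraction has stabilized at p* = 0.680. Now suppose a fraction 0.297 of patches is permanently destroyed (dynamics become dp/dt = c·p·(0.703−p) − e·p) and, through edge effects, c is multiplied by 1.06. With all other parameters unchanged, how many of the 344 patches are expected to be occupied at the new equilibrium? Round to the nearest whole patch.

138

Balance c(1−p*) = e gives e = 0.244×(1 − 0.68000) = 0.07808.
New p* = 0.703 − e/c = 0.703 − 0.07808/0.25864 = 0.40111.
Expected occupied = 344 × 0.40111 = 137.98 ≈ 138.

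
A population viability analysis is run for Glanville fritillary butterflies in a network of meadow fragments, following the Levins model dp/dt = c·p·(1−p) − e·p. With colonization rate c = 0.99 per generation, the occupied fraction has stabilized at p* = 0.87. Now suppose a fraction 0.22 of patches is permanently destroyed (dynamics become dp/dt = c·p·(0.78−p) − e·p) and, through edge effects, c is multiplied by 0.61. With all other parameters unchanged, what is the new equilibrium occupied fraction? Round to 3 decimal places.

Balance c(1−p*) = e gives e = 0.99×(1 − 0.87000) = 0.12870.
New p* = 0.78 − e/c = 0.78 − 0.12870/0.60390 = 0.56689.

0.567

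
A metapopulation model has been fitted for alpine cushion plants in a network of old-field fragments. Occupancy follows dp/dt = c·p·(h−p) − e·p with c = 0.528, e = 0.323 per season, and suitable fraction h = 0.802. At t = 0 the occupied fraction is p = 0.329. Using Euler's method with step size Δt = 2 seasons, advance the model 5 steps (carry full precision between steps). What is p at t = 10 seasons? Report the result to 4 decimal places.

Update rule: p ← p + [c·p·(h−p) − e·p]·Δt with Δt = 2.
p: 0.32900 → 0.28080  (Δp = -0.04820)
p: 0.28080 → 0.25395  (Δp = -0.02685)
p: 0.25395 → 0.23687  (Δp = -0.01708)
p: 0.23687 → 0.22521  (Δp = -0.01166)
p: 0.22521 → 0.21690  (Δp = -0.00831)

0.2169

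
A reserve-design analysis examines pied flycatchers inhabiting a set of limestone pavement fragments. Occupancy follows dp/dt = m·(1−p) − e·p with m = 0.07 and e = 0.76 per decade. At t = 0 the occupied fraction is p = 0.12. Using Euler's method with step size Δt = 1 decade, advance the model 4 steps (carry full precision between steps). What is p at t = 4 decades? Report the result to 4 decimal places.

0.0844

Update rule: p ← p + [m·(1−p) − e·p]·Δt with Δt = 1.
t = 1: p = 0.12000 + (-0.02960) = 0.09040
t = 2: p = 0.09040 + (-0.00503) = 0.08537
t = 3: p = 0.08537 + (-0.00086) = 0.08451
t = 4: p = 0.08451 + (-0.00015) = 0.08437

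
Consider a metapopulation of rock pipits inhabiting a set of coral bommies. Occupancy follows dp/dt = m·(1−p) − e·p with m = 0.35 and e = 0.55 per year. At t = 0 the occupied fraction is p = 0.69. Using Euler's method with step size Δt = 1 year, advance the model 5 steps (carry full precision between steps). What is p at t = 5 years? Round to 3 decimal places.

0.389

Update rule: p ← p + [m·(1−p) − e·p]·Δt with Δt = 1.
t = 1: p = 0.69000 + (-0.27100) = 0.41900
t = 2: p = 0.41900 + (-0.02710) = 0.39190
t = 3: p = 0.39190 + (-0.00271) = 0.38919
t = 4: p = 0.38919 + (-0.00027) = 0.38892
t = 5: p = 0.38892 + (-0.00003) = 0.38889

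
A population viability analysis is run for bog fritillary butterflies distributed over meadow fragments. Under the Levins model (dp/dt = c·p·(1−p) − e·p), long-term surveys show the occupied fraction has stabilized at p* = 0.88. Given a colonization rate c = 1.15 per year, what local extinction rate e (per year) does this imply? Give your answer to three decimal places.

0.138

At equilibrium c(1−p*) = e.
e = 1.15 × (1 − 0.88) = 1.15 × 0.1200 = 0.1380.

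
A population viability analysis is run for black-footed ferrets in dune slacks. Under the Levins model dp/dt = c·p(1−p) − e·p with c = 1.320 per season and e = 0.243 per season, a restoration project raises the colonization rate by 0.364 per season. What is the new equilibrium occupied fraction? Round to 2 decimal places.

0.86

Before: p* = 1 − 0.243/1.320 = 0.8159.
After the change, c = 1.684, e = 0.243, so p* = 1 − 0.243/1.684 = 0.8557.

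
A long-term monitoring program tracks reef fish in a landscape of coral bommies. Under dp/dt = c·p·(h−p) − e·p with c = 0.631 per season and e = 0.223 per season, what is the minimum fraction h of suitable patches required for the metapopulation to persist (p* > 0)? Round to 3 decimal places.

0.353

p* = h − e/c is positive only when h > e/c.
h_min = e/c = 0.223/0.631 = 0.3534.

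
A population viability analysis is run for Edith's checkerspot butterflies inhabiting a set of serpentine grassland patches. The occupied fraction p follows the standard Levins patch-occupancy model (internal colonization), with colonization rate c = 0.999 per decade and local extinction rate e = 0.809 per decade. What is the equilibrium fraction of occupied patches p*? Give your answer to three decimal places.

0.190

At equilibrium, colonization balances extinction: c·p*·(1−p*) = e·p*.
So p* = 1 − e/c = 1 − 0.809/0.999 = 1 − 0.8098 = 0.1902.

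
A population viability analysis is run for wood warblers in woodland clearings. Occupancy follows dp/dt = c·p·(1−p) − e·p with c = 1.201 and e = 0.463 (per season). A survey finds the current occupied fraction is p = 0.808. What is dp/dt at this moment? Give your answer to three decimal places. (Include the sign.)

Colonization term: c·p·(1−p) = 1.201×0.808×0.1920 = 0.18632.
Extinction term: e·p = 0.37410.
dp/dt = 0.18632 − 0.37410 = -0.18779.

-0.188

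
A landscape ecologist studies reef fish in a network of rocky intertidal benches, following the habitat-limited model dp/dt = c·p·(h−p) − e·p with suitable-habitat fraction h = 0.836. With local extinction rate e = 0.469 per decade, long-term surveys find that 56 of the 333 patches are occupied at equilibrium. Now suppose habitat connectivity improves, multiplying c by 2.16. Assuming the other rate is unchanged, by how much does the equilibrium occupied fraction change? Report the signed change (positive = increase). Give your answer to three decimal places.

Observed p* = 56/333 = 0.16817.
Balance c(h−p*) = e gives c = e/(0.836 − 0.16817) = 0.469/0.66783 = 0.70227.
New p* = 0.836 − e/c = 0.836 − 0.46900/1.51690 = 0.52682.
Δp* = 0.52682 − 0.16817 = +0.35865.

0.359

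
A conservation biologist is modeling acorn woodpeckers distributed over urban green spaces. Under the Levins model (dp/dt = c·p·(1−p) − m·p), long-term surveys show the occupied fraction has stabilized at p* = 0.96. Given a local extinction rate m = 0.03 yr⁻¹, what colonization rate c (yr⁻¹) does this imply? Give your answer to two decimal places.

At equilibrium c(1−p*) = m, so c = m/(1−p*).
c = 0.03/(1 − 0.96) = 0.03/0.0400 = 0.7500.

0.75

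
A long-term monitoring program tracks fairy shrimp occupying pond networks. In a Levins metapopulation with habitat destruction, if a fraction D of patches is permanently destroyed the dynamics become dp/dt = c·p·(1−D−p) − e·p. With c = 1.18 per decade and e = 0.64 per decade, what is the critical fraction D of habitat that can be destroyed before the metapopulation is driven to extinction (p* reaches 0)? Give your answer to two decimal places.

0.46

The nontrivial equilibrium is p* = (1−D) − e/c; extinction occurs when this hits zero.
So D_crit = 1 − e/c = 1 − 0.64/1.18 = 1 − 0.5424 = 0.4576.
This equals the undisturbed p*, a classic result of Lande's extension.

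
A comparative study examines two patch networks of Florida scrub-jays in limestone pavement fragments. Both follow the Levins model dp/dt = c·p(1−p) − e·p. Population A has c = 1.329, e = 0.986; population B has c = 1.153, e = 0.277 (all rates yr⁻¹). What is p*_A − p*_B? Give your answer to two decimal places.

A: p*_A = 1 − 0.986/1.329 = 0.2581.
B: p*_B = 1 − 0.277/1.153 = 0.7598.
p*_A − p*_B = 0.2581 − 0.7598 = -0.5017.

-0.50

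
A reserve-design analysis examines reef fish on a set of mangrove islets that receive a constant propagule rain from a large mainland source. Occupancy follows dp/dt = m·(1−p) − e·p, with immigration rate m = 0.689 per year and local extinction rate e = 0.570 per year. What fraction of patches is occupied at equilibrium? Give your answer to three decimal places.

0.547

Setting dp/dt = 0: m − m·p* = e·p*, so m = (m+e)·p*.
p* = m/(m+e) = 0.689/(0.689+0.570) = 0.689/1.2590 = 0.5473.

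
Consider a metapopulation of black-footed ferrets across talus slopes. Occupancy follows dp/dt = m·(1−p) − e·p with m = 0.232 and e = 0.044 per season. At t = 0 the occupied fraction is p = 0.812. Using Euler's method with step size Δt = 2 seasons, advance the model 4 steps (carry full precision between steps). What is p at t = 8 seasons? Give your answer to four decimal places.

Update rule: p ← p + [m·(1−p) − e·p]·Δt with Δt = 2.
  1  |  dp/dt·Δt = +0.015776  |  p_1 = 0.827776
  2  |  dp/dt·Δt = +0.007068  |  p_2 = 0.834844
  3  |  dp/dt·Δt = +0.003166  |  p_3 = 0.838010
  4  |  dp/dt·Δt = +0.001419  |  p_4 = 0.839428

0.8394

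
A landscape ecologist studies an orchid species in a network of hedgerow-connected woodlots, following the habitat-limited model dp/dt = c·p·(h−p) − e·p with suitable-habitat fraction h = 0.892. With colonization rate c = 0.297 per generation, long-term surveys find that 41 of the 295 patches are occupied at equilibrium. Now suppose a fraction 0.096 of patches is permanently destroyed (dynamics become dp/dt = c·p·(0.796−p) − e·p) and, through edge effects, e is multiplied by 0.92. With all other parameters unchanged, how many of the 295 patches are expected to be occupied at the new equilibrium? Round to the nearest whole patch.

Observed p* = 41/295 = 0.13898.
Balance c(h−p*) = e gives e = 0.297×(0.892 − 0.13898) = 0.22365.
New p* = 0.796 − e/c = 0.796 − 0.20576/0.29700 = 0.10321.
Expected occupied = 295 × 0.10321 = 30.45 ≈ 30.

30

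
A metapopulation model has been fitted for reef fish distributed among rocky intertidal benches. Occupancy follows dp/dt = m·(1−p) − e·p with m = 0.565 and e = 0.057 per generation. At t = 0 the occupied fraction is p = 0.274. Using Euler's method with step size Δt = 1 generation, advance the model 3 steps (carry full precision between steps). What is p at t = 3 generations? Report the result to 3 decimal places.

Update rule: p ← p + [m·(1−p) − e·p]·Δt with Δt = 1.
step 1: Δp = +0.39457, p = 0.66857
step 2: Δp = +0.14915, p = 0.81772
step 3: Δp = +0.05638, p = 0.87410

0.874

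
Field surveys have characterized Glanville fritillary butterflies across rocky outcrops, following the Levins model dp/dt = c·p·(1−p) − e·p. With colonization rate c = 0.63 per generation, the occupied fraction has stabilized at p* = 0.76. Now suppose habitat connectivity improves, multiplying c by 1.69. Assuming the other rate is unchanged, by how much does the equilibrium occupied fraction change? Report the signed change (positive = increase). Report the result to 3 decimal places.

Balance c(1−p*) = e gives e = 0.63×(1 − 0.76000) = 0.15120.
New p* = 1 − e/c = 1 − 0.15120/1.06470 = 0.85799.
Δp* = 0.85799 − 0.76000 = +0.09799.

0.098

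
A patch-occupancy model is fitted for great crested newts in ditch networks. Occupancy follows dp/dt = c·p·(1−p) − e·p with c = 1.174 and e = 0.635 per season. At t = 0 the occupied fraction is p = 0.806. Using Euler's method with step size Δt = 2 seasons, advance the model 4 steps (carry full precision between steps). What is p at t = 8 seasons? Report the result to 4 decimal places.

Update rule: p ← p + [c·p·(1−p) − e·p]·Δt with Δt = 2.
t = 2: p = 0.80600 + (-0.65648) = 0.14952
t = 4: p = 0.14952 + (+0.10869) = 0.25821
t = 6: p = 0.25821 + (+0.12180) = 0.38002
t = 8: p = 0.38002 + (+0.07058) = 0.45059

0.4506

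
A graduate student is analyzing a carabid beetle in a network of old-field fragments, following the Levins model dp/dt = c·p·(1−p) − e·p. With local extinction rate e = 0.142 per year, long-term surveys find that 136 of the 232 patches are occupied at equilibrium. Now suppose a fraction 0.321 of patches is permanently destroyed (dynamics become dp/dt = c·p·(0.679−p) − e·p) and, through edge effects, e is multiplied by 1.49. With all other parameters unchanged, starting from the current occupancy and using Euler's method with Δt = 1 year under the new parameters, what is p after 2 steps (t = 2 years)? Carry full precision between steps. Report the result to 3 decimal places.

0.412

Observed p* = 136/232 = 0.58621.
Balance c(1−p*) = e gives c = e/(1 − 0.58621) = 0.142/0.41379 = 0.34317.
Starting from p₀ = 0.58621; update p ← p + (dp/dt)·Δt with the new parameters.
  1  |  dp/dt·Δt = -0.105363  |  p_1 = 0.480844
  2  |  dp/dt·Δt = -0.069039  |  p_2 = 0.411805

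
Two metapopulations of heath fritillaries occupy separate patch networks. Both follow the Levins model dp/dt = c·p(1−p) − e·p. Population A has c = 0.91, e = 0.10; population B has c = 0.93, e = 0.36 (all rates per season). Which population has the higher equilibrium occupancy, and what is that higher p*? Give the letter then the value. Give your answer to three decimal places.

A, 0.890

A: p*_A = 1 − 0.10/0.91 = 0.8901.
B: p*_B = 1 − 0.36/0.93 = 0.6129.
A is higher at 0.8901.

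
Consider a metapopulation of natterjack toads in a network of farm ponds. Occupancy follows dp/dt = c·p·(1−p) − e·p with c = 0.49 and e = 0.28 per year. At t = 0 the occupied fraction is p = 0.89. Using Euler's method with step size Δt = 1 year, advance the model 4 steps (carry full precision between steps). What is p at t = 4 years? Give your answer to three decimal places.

0.517

Update rule: p ← p + [c·p·(1−p) − e·p]·Δt with Δt = 1.
t = 1: p = 0.89000 + (-0.20123) = 0.68877
t = 2: p = 0.68877 + (-0.08782) = 0.60095
t = 3: p = 0.60095 + (-0.05076) = 0.55019
t = 4: p = 0.55019 + (-0.03279) = 0.51740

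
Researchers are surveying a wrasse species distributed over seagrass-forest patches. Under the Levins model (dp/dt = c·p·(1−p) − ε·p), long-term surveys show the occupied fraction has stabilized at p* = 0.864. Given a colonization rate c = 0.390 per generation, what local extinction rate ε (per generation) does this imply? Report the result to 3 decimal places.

At equilibrium c(1−p*) = ε.
ε = 0.390 × (1 − 0.864) = 0.390 × 0.1360 = 0.0530.

0.053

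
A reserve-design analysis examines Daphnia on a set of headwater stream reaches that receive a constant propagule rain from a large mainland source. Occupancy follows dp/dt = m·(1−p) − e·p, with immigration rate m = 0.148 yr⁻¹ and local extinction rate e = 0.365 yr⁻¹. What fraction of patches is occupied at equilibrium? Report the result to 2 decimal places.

At equilibrium the propagule rain into empty patches balances local extinction: m(1−p*) = e·p*.
p* = m/(m+e) = 0.148/(0.148+0.365) = 0.148/0.5130 = 0.2885.

0.29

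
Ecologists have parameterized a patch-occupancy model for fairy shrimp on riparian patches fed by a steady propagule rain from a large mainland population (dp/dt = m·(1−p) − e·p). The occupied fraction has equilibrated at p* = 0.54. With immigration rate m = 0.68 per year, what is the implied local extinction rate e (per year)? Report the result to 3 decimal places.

0.579

At equilibrium m(1−p*) = e·p*, so e = m(1−p*)/p*.
e = 0.68 × 0.4600 / 0.54 = 0.5793.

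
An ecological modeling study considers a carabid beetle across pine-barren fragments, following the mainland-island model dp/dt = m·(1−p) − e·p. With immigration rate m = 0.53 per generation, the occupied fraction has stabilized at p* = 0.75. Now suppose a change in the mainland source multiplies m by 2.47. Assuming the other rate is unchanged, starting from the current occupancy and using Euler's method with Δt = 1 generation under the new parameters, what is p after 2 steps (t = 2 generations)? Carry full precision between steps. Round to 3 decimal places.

0.850

Balance m(1−p*) = e·p* gives e = m(1−p*)/p* = 0.53×0.25000/0.75000 = 0.17667.
Starting from p₀ = 0.75000; update p ← p + (dp/dt)·Δt with the new parameters.
step 1: Δp = +0.19478, p = 0.94478
step 2: Δp = -0.09462, p = 0.85016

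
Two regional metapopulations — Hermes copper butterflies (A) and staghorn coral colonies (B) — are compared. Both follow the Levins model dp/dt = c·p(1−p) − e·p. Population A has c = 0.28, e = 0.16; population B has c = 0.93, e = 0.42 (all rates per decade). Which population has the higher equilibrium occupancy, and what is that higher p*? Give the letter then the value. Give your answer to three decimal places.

A: p*_A = 1 − 0.16/0.28 = 0.4286.
B: p*_B = 1 − 0.42/0.93 = 0.5484.
B is higher at 0.5484.

B, 0.548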